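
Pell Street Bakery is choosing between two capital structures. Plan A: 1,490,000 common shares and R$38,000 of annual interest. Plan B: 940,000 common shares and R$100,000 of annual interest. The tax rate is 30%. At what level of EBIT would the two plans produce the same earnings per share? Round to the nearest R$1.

R$205,964

Set EPS_A = EPS_B: (EBIT − R$38,000)(1 − 0.30) ÷ 1,490,000 = (EBIT − R$100,000)(1 − 0.30) ÷ 940,000.
Cancelling (1 − t) and cross-multiplying: 940,000·(EBIT − 38,000) = 1,490,000·(EBIT − 100,000).
Solving, EBIT = (100,000·1,490,000 − 38,000·940,000) / (1,490,000 − 940,000) = 113,280,000,000 / 550,000 = 205,963.64.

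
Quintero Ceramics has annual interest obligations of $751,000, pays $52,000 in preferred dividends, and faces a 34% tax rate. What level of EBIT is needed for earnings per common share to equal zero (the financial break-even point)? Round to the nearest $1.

Grossing the preferred dividend up to pre-tax terms: $52,000 / (1 − 0.34) = $78,787.88.
EPS = 0 when EBIT covers interest plus the pre-tax preferred burden: $751,000 + $78,787.88 = $829,787.88.

$829,788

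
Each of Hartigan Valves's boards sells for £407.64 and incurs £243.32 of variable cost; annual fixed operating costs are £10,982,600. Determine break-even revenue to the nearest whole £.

CM per unit = £407.64 − £243.32 = £164.32; CM ratio = £164.32 / £407.64 = 0.4031.
Break-even sales = FC ÷ CM ratio = £10,982,600 × £407.64 / £164.32 = £27,245,296.

£27,245,296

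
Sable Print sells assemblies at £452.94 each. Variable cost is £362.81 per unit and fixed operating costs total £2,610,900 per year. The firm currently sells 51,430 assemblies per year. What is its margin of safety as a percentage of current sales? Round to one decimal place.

Unit CM = price − variable cost = £452.94 − £362.81 = £90.13. Break-even units = £2,610,900 ÷ £90.13 = 28,968.16; break-even revenue = 28,968.16 × £452.94 = £13,120,837.08.
Current sales = 51,430 × £452.94 = £23,294,704.20.
Margin of safety = (£23,294,704.20 − £13,120,837.08) ÷ £23,294,704.20 = 43.7%.

43.7%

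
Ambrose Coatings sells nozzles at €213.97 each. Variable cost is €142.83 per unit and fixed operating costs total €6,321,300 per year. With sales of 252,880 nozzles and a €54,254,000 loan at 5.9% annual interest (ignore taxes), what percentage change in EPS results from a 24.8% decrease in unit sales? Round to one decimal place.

Contribution at this volume is 252,880 × €71.14 = €17,989,883.20.
EBIT = €17,989,883.20 − €6,321,300 = €11,668,583.20.
After interest of €3,200,986.00, pre-tax earnings = €8,467,597.20.
DCL = total CM / (EBIT − I) = €17,989,883.20 / €8,467,597.20 = 2.1246.
%ΔEPS = DCL × %ΔSales = 2.1246 × -24.8% = -52.7%.

-52.7%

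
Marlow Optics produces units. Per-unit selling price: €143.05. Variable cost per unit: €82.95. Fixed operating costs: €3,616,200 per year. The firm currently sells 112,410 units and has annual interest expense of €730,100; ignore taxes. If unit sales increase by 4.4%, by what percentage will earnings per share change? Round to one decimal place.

Contribution at this volume is 112,410 × €60.10 = €6,755,841.00.
EBIT = €6,755,841.00 − €3,616,200 = €3,139,641.00.
After interest of €730,100.00, pre-tax earnings = €2,409,541.00.
Degree of combined leverage = contribution ÷ (EBIT − I) = €6,755,841.00 ÷ €2,409,541.00 = 2.8038.
%ΔEPS = DCL × %ΔSales = 2.8038 × +4.4% = +12.3%.

+12.3%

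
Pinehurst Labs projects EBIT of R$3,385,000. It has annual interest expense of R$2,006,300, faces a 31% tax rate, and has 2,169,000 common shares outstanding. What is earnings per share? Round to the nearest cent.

R$0.44

Pre-tax income = R$3,385,000 − R$2,006,300.00 = R$1,378,700.00.
After tax at 31%: net income = R$1,378,700.00 × 0.69 = R$951,303.00.
Per share: R$951,303.00 / 2,169,000 shares = R$0.44.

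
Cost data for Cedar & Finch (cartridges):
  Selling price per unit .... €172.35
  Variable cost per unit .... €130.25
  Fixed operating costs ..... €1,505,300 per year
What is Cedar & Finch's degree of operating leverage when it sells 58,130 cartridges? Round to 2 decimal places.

Total contribution margin = 58,130 × €42.10 = €2,447,273.00.
Subtracting fixed costs: EBIT = €2,447,273.00 − €1,505,300 = €941,973.00.
Degree of operating leverage = €2,447,273.00 / €941,973.00 = 2.5980.

2.60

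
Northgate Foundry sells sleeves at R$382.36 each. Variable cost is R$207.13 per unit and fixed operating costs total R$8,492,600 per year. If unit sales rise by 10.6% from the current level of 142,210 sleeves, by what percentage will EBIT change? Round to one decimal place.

+16.1%

At 142,210 units, contribution = 142,210 × R$175.23 = R$24,919,458.30.
EBIT = R$24,919,458.30 − R$8,492,600 = R$16,426,858.30.
DOL = contribution ÷ EBIT = R$24,919,458.30 ÷ R$16,426,858.30 = 1.5170.
%ΔEBIT = DOL × %ΔSales = 1.5170 × +10.6% = +16.1%.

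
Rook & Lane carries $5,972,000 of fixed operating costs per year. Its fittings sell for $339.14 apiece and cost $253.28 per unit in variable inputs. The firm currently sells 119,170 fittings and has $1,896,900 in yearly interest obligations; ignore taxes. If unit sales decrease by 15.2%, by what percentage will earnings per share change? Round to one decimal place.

-65.8%

Contribution at this volume is 119,170 × $85.86 = $10,231,936.20.
EBIT = $10,231,936.20 − $5,972,000 = $4,259,936.20.
After interest of $1,896,900.00, pre-tax earnings = $2,363,036.20.
Degree of combined leverage = contribution ÷ (EBIT − I) = $10,231,936.20 ÷ $2,363,036.20 = 4.3300.
EPS therefore changes by 4.3300 × (-15.2%) = -65.8%.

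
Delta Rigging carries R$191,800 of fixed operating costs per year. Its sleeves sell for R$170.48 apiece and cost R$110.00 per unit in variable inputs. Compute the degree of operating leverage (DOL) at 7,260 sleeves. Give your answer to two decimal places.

1.78

Total contribution margin = 7,260 × R$60.48 = R$439,084.80.
EBIT = R$439,084.80 − R$191,800 = R$247,284.80.
So DOL = total CM / EBIT = R$439,084.80 / R$247,284.80 = 1.7756.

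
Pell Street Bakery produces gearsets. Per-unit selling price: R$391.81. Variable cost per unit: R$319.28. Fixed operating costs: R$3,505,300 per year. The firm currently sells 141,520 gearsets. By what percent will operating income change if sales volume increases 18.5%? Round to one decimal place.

At 141,520 units, contribution = 141,520 × R$72.53 = R$10,264,445.60.
Subtracting fixed costs: EBIT = R$10,264,445.60 − R$3,505,300 = R$6,759,145.60.
So DOL = total CM / EBIT = R$10,264,445.60 / R$6,759,145.60 = 1.5186.
Operating income changes by 1.5186 × +18.5% = +28.1%.

+28.1%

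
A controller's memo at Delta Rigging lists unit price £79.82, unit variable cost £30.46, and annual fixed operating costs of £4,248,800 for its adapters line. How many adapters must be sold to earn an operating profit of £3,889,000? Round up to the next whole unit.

164,867 adapters

Contribution margin per unit = £79.82 − £30.46 = £49.36.
Units = (FC + target) / CM = (£4,248,800 + £3,889,000) / £49.36 = 164,866.29, so 164,867 adapters.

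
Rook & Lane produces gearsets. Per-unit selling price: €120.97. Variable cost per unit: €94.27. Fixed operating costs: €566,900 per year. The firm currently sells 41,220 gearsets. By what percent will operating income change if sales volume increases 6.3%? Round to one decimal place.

Contribution at this volume is 41,220 × €26.70 = €1,100,574.00.
Operating income = contribution − fixed costs = €1,100,574.00 − €566,900 = €533,674.00.
Degree of operating leverage = €1,100,574.00 / €533,674.00 = 2.0623.
So EBIT moves 2.0623 × (+6.3%) = +13.0%.

+13.0%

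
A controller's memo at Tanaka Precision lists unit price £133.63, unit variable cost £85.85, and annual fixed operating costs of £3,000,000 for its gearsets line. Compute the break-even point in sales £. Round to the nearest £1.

Contribution margin per unit = £133.63 − £85.85 = £47.78, a CM ratio of £47.78 ÷ £133.63 = 0.3576.
Break-even revenue = fixed costs × price ÷ CM = £3,000,000 × £133.63 ÷ £47.78 = £8,390,331.

£8,390,331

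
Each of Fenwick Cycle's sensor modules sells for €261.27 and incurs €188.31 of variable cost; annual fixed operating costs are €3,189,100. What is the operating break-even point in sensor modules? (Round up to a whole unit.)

43,711 sensor modules

Contribution margin per unit = €261.27 − €188.31 = €72.96.
Break-even volume = fixed costs ÷ CM per unit = €3,189,100 ÷ €72.96 = 43,710.25, so 43,711 sensor modules.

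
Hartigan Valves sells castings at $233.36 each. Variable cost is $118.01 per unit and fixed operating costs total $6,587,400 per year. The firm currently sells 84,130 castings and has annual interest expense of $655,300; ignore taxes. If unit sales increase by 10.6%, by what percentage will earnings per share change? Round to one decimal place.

+41.8%

At 84,130 units, contribution = 84,130 × $115.35 = $9,704,395.50.
Operating income = contribution − fixed costs = $9,704,395.50 − $6,587,400 = $3,116,995.50.
After interest of $655,300.00, pre-tax earnings = $2,461,695.50.
Degree of combined leverage = contribution ÷ (EBIT − I) = $9,704,395.50 ÷ $2,461,695.50 = 3.9422.
%ΔEPS = DCL × %ΔSales = 3.9422 × +10.6% = +41.8%.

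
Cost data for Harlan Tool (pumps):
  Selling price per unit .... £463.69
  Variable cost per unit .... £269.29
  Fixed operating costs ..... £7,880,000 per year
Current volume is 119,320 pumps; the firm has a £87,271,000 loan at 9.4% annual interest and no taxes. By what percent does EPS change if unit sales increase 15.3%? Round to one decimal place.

Total contribution margin = 119,320 × £194.40 = £23,195,808.00.
Operating income = contribution − fixed costs = £23,195,808.00 − £7,880,000 = £15,315,808.00.
After interest of £8,203,474.00, pre-tax earnings = £7,112,334.00.
DCL = total CM / (EBIT − I) = £23,195,808.00 / £7,112,334.00 = 3.2613.
%ΔEPS = DCL × %ΔSales = 3.2613 × +15.3% = +49.9%.

+49.9%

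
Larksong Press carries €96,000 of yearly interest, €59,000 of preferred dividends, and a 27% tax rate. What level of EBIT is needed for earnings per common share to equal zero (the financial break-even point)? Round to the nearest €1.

Grossing the preferred dividend up to pre-tax terms: €59,000 / (1 − 0.27) = €80,821.92.
EPS = 0 when EBIT covers interest plus the pre-tax preferred burden: €96,000 + €80,821.92 = €176,821.92.

€176,822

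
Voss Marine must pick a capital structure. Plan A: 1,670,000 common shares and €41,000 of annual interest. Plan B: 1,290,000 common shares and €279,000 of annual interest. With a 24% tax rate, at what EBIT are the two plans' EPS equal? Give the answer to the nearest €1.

€1,086,947

At indifference, (EBIT − 41,000)(1 − t)/1,670,000 = (EBIT − 279,000)(1 − t)/1,290,000.
The (1 − t) factor cancels: (EBIT − 41,000) × 1,290,000 = (EBIT − 279,000) × 1,670,000.
Solving, EBIT = (279,000·1,670,000 − 41,000·1,290,000) / (1,670,000 − 1,290,000) = 413,040,000,000 / 380,000 = 1,086,947.37.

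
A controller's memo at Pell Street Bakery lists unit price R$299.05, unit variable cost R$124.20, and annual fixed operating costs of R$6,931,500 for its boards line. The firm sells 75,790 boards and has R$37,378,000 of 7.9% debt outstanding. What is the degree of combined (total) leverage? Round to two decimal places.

Contribution at this volume is 75,790 × R$174.85 = R$13,251,881.50.
Subtracting fixed costs: EBIT = R$13,251,881.50 − R$6,931,500 = R$6,320,381.50. Interest = R$2,952,862.00.
DOL = R$13,251,881.50 ÷ R$6,320,381.50 = 2.0967; DFL = R$6,320,381.50 ÷ R$3,367,519.50 = 1.8769.
DCL = DOL × DFL = 2.0967 × 1.8769 = 3.9353.

3.94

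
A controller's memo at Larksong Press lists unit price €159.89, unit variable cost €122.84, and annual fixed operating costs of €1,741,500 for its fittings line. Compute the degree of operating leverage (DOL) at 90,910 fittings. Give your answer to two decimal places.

2.07

Contribution at this volume is 90,910 × €37.05 = €3,368,215.50.
Operating income = contribution − fixed costs = €3,368,215.50 − €1,741,500 = €1,626,715.50.
So DOL = total CM / EBIT = €3,368,215.50 / €1,626,715.50 = 2.0706.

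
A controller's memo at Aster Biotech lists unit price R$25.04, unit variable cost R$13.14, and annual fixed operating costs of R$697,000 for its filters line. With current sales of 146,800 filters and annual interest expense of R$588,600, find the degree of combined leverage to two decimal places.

3.79

Total contribution margin = 146,800 × R$11.90 = R$1,746,920.00.
Operating income = contribution − fixed costs = R$1,746,920.00 − R$697,000 = R$1,049,920.00. Interest = R$588,600.00, so EBIT − I = R$461,320.00.
Degree of total leverage = total CM / (EBIT − interest) = R$1,746,920.00 / R$461,320.00 = 3.7868.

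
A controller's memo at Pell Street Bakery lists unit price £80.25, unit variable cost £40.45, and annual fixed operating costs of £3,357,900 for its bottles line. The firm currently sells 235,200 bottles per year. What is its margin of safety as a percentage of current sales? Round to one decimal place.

Each unit contributes £80.25 − £40.45 = £39.80. Break-even units = £3,357,900 ÷ £39.80 = 84,369.35; break-even revenue = 84,369.35 × £80.25 = £6,770,640.08.
Actual sales revenue = 235,200 × £80.25 = £18,874,800.00.
Margin of safety = (£18,874,800.00 − £6,770,640.08) ÷ £18,874,800.00 = 64.1%.

64.1%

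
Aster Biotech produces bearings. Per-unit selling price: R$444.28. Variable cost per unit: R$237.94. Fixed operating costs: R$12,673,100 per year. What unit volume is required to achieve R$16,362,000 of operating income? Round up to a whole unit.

140,715 bearings

Contribution margin per unit = R$444.28 − R$237.94 = R$206.34.
Units = (FC + target) / CM = (R$12,673,100 + R$16,362,000) / R$206.34 = 140,714.84, so 140,715 bearings.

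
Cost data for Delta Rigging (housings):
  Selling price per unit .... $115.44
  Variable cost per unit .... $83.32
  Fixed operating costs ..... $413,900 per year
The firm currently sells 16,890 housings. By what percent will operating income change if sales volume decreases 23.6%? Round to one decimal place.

-99.6%

At 16,890 units, contribution = 16,890 × $32.12 = $542,506.80.
EBIT = $542,506.80 − $413,900 = $128,606.80.
So DOL = total CM / EBIT = $542,506.80 / $128,606.80 = 4.2183.
So EBIT moves 4.2183 × (-23.6%) = -99.6%.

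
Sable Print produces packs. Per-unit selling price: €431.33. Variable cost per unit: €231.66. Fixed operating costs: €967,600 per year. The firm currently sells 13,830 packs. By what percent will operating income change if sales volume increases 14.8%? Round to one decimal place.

+22.8%

At 13,830 units, contribution = 13,830 × €199.67 = €2,761,436.10.
EBIT = €2,761,436.10 − €967,600 = €1,793,836.10.
DOL = contribution ÷ EBIT = €2,761,436.10 ÷ €1,793,836.10 = 1.5394.
%ΔEBIT = DOL × %ΔSales = 1.5394 × +14.8% = +22.8%.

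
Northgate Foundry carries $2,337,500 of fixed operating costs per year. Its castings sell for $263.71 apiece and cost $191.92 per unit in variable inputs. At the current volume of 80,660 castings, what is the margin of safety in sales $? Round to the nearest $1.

$12,684,386

Unit CM = price − variable cost = $263.71 − $191.92 = $71.79. Break-even units = $2,337,500 ÷ $71.79 = 32,560.25; break-even revenue = 32,560.25 × $263.71 = $8,586,462.25.
Actual sales revenue = 80,660 × $263.71 = $21,270,848.60.
Margin of safety = $21,270,848.60 − $8,586,462.25 = $12,684,386.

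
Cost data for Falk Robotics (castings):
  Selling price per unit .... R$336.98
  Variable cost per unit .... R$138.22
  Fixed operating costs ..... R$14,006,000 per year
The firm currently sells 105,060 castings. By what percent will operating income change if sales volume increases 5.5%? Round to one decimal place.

At 105,060 units, contribution = 105,060 × R$198.76 = R$20,881,725.60.
Subtracting fixed costs: EBIT = R$20,881,725.60 − R$14,006,000 = R$6,875,725.60.
So DOL = total CM / EBIT = R$20,881,725.60 / R$6,875,725.60 = 3.0370.
Operating income changes by 3.0370 × +5.5% = +16.7%.

+16.7%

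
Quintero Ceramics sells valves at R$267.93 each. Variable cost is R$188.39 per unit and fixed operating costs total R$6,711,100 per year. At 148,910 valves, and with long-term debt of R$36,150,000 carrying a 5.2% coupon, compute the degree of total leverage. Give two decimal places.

Contribution at this volume is 148,910 × R$79.54 = R$11,844,301.40.
Operating income = contribution − fixed costs = R$11,844,301.40 − R$6,711,100 = R$5,133,201.40. Interest = R$1,879,800.00, so EBIT − I = R$3,253,401.40.
Degree of total leverage = total CM / (EBIT − interest) = R$11,844,301.40 / R$3,253,401.40 = 3.6406.

3.64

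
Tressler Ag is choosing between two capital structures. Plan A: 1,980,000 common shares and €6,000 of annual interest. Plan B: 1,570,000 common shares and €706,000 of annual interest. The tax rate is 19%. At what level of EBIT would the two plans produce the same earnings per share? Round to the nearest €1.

Set EPS_A = EPS_B: (EBIT − €6,000)(1 − 0.19) ÷ 1,980,000 = (EBIT − €706,000)(1 − 0.19) ÷ 1,570,000.
Cancelling (1 − t) and cross-multiplying: 1,570,000·(EBIT − 6,000) = 1,980,000·(EBIT − 706,000).
EBIT × (1,980,000 − 1,570,000) = 706,000 × 1,980,000 − 6,000 × 1,570,000 = 1,388,460,000,000, so EBIT = 1,388,460,000,000 ÷ 410,000 = 3,386,487.80.

€3,386,488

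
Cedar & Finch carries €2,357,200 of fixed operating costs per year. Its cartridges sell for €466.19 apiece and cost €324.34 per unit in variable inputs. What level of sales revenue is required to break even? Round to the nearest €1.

CM per unit = €466.19 − €324.34 = €141.85; CM ratio = €141.85 / €466.19 = 0.3043.
Break-even revenue = fixed costs × price ÷ CM = €2,357,200 × €466.19 ÷ €141.85 = €7,746,937.

€7,746,937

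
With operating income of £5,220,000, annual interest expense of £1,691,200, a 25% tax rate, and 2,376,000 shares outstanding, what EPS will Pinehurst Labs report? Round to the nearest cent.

£1.11

Pre-tax income = £5,220,000 − £1,691,200.00 = £3,528,800.00.
Net income = £3,528,800.00 × (1 − 0.25) = £2,646,600.00.
EPS = £2,646,600.00 ÷ 2,376,000 = £1.11.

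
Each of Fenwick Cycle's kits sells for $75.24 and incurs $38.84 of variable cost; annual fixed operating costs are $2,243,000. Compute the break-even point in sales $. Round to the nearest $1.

CM per unit = $75.24 − $38.84 = $36.40; CM ratio = $36.40 / $75.24 = 0.4838.
Break-even revenue = fixed costs × price ÷ CM = $2,243,000 × $75.24 ÷ $36.40 = $4,636,355.

$4,636,355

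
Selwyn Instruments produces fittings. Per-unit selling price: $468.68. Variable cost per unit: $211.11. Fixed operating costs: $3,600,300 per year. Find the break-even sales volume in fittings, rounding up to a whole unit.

13,978 fittings

Contribution margin per unit = $468.68 − $211.11 = $257.57.
Break-even Q = $3,600,300 / $257.57 = 13,977.95 → 13,978 fittings.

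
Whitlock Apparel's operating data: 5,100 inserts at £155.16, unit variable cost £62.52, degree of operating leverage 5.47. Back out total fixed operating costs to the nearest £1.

Contribution at this volume is 5,100 × £92.64 = £472,464.00.
DOL = contribution / EBIT, so EBIT = £472,464.00 / 5.47 = £86,373.67.
Fixed costs = CM − EBIT = £472,464.00 − £86,373.67 = £386,090.

£386,090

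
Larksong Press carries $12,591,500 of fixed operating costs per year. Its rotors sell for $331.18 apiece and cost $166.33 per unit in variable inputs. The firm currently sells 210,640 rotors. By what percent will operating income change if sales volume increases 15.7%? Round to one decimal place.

Total contribution margin = 210,640 × $164.85 = $34,724,004.00.
Subtracting fixed costs: EBIT = $34,724,004.00 − $12,591,500 = $22,132,504.00.
So DOL = total CM / EBIT = $34,724,004.00 / $22,132,504.00 = 1.5689.
So EBIT moves 1.5689 × (+15.7%) = +24.6%.

+24.6%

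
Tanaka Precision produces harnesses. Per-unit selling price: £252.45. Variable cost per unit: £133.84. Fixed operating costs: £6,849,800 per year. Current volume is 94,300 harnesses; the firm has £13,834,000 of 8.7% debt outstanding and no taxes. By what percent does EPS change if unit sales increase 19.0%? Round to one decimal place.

At 94,300 units, contribution = 94,300 × £118.61 = £11,184,923.00.
Subtracting fixed costs: EBIT = £11,184,923.00 − £6,849,800 = £4,335,123.00.
Interest = £1,203,558.00, so EBIT − I = £3,131,565.00.
Degree of combined leverage = contribution ÷ (EBIT − I) = £11,184,923.00 ÷ £3,131,565.00 = 3.5717.
EPS therefore changes by 3.5717 × (+19.0%) = +67.9%.

+67.9%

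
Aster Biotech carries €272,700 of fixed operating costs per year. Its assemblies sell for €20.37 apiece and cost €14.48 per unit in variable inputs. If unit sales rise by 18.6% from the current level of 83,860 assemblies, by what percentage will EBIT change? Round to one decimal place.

+41.5%

At 83,860 units, contribution = 83,860 × €5.89 = €493,935.40.
EBIT = €493,935.40 − €272,700 = €221,235.40.
So DOL = total CM / EBIT = €493,935.40 / €221,235.40 = 2.2326.
Operating income changes by 2.2326 × +18.6% = +41.5%.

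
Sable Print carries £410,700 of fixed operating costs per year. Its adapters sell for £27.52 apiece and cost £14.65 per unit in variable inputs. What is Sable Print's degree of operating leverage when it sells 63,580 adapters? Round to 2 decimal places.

Contribution at this volume is 63,580 × £12.87 = £818,274.60.
Operating income = contribution − fixed costs = £818,274.60 − £410,700 = £407,574.60.
Degree of operating leverage = £818,274.60 / £407,574.60 = 2.0077.

2.01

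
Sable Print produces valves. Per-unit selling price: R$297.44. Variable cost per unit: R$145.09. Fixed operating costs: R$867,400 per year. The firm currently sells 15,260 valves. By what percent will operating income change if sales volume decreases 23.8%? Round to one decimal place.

-38.0%

Contribution at this volume is 15,260 × R$152.35 = R$2,324,861.00.
Operating income = contribution − fixed costs = R$2,324,861.00 − R$867,400 = R$1,457,461.00.
Degree of operating leverage = R$2,324,861.00 / R$1,457,461.00 = 1.5951.
%ΔEBIT = DOL × %ΔSales = 1.5951 × -23.8% = -38.0%.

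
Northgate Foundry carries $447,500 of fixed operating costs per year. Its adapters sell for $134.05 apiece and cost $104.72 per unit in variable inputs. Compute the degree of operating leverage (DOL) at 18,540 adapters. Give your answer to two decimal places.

Total contribution margin = 18,540 × $29.33 = $543,778.20.
Subtracting fixed costs: EBIT = $543,778.20 − $447,500 = $96,278.20.
DOL = contribution ÷ EBIT = $543,778.20 ÷ $96,278.20 = 5.6480.

5.65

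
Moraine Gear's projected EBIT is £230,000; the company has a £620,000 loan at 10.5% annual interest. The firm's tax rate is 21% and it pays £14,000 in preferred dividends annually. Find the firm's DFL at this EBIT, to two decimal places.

Interest = £65,100.00.
Pre-tax preferred-dividend burden = £14,000 ÷ (1 − 0.21) = £17,721.52.
DFL = EBIT ÷ [EBIT − I − D_p/(1−t)] = £230,000 ÷ [£230,000 − £65,100.00 − £17,721.52] = £230,000 ÷ £147,178.48 = 1.5627.

1.56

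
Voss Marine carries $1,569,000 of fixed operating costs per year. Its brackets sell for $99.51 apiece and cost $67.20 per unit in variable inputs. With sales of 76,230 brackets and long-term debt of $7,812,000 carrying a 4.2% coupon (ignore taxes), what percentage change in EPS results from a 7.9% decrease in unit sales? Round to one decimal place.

Contribution at this volume is 76,230 × $32.31 = $2,462,991.30.
EBIT = $2,462,991.30 − $1,569,000 = $893,991.30.
After interest of $328,104.00, pre-tax earnings = $565,887.30.
Degree of combined leverage = contribution ÷ (EBIT − I) = $2,462,991.30 ÷ $565,887.30 = 4.3524.
EPS therefore changes by 4.3524 × (-7.9%) = -34.4%.

-34.4%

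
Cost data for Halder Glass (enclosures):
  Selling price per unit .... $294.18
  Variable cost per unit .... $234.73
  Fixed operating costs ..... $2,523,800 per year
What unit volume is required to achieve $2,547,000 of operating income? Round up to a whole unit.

85,296 enclosures

Unit CM = price − variable cost = $294.18 − $234.73 = $59.45.
Required volume = (fixed costs + target profit) ÷ CM = ($2,523,800 + $2,547,000) ÷ $59.45 = 85,295.21, so 85,296 enclosures.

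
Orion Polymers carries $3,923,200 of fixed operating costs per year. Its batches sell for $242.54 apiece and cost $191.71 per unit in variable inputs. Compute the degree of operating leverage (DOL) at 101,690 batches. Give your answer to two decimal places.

Total contribution margin = 101,690 × $50.83 = $5,168,902.70.
EBIT = $5,168,902.70 − $3,923,200 = $1,245,702.70.
Degree of operating leverage = $5,168,902.70 / $1,245,702.70 = 4.1494.

4.15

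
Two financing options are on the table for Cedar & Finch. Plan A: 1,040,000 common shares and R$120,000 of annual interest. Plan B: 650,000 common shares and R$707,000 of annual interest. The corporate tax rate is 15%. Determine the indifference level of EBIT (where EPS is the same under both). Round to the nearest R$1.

R$1,685,333

At indifference, (EBIT − 120,000)(1 − t)/1,040,000 = (EBIT − 707,000)(1 − t)/650,000.
The (1 − t) factor cancels: (EBIT − 120,000) × 650,000 = (EBIT − 707,000) × 1,040,000.
EBIT × (1,040,000 − 650,000) = 707,000 × 1,040,000 − 120,000 × 650,000 = 657,280,000,000, so EBIT = 657,280,000,000 ÷ 390,000 = 1,685,333.33.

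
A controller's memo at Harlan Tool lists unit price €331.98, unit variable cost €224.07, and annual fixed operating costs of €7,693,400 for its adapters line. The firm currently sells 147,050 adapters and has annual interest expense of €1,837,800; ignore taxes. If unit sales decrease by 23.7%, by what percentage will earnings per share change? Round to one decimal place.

At 147,050 units, contribution = 147,050 × €107.91 = €15,868,165.50.
Operating income = contribution − fixed costs = €15,868,165.50 − €7,693,400 = €8,174,765.50.
After interest of €1,837,800.00, pre-tax earnings = €6,336,965.50.
DCL = total CM / (EBIT − I) = €15,868,165.50 / €6,336,965.50 = 2.5041.
%ΔEPS = DCL × %ΔSales = 2.5041 × -23.7% = -59.3%.

-59.3%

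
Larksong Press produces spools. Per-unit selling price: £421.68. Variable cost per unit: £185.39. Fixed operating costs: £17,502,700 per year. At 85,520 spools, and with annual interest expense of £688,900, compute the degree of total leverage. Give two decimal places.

At 85,520 units, contribution = 85,520 × £236.29 = £20,207,520.80.
Operating income = contribution − fixed costs = £20,207,520.80 − £17,502,700 = £2,704,820.80. Interest = £688,900.00.
DOL = £20,207,520.80 ÷ £2,704,820.80 = 7.4709; DFL = £2,704,820.80 ÷ £2,015,920.80 = 1.3417.
Combined leverage = 7.4709 × 1.3417 = 10.0237.

10.02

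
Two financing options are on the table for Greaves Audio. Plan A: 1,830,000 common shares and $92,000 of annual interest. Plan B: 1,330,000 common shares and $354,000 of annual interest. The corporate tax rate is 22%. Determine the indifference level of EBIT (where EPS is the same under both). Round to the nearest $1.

$1,050,920

At indifference, (EBIT − 92,000)(1 − t)/1,830,000 = (EBIT − 354,000)(1 − t)/1,330,000.
Cancelling (1 − t) and cross-multiplying: 1,330,000·(EBIT − 92,000) = 1,830,000·(EBIT − 354,000).
Solving, EBIT = (354,000·1,830,000 − 92,000·1,330,000) / (1,830,000 − 1,330,000) = 525,460,000,000 / 500,000 = 1,050,920.00.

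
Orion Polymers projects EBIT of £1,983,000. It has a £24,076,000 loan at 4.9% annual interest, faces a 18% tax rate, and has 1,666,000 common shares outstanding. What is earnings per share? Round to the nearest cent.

Interest = £1,179,724.00, so EBT = £1,983,000 − £1,179,724.00 = £803,276.00.
Net income = £803,276.00 × (1 − 0.18) = £658,686.32.
EPS = £658,686.32 ÷ 1,666,000 = £0.40.

£0.40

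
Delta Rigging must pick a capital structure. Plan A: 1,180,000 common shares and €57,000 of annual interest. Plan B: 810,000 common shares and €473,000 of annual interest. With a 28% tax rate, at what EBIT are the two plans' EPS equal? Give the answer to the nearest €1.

€1,383,703

At indifference, (EBIT − 57,000)(1 − t)/1,180,000 = (EBIT − 473,000)(1 − t)/810,000.
Cancelling (1 − t) and cross-multiplying: 810,000·(EBIT − 57,000) = 1,180,000·(EBIT − 473,000).
Solving, EBIT = (473,000·1,180,000 − 57,000·810,000) / (1,180,000 − 810,000) = 511,970,000,000 / 370,000 = 1,383,702.70.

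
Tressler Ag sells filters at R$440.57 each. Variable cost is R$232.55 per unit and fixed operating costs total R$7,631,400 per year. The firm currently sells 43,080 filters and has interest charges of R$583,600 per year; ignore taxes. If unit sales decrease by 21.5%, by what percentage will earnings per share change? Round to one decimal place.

-258.1%

At 43,080 units, contribution = 43,080 × R$208.02 = R$8,961,501.60.
Subtracting fixed costs: EBIT = R$8,961,501.60 − R$7,631,400 = R$1,330,101.60.
Interest = R$583,600.00, so EBIT − I = R$746,501.60.
Degree of combined leverage = contribution ÷ (EBIT − I) = R$8,961,501.60 ÷ R$746,501.60 = 12.0047.
%ΔEPS = DCL × %ΔSales = 12.0047 × -21.5% = -258.1%.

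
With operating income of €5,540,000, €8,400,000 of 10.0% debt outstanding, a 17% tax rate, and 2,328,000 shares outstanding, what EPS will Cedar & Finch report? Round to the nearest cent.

Pre-tax income = €5,540,000 − €840,000.00 = €4,700,000.00.
After tax at 17%: net income = €4,700,000.00 × 0.83 = €3,901,000.00.
EPS = €3,901,000.00 ÷ 2,328,000 = €1.68.

€1.68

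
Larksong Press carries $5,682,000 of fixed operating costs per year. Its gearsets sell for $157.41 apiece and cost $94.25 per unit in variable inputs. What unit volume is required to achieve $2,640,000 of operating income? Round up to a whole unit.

Contribution margin per unit = $157.41 − $94.25 = $63.16.
Units = (FC + target) / CM = ($5,682,000 + $2,640,000) / $63.16 = 131,760.61, so 131,761 gearsets.

131,761 gearsets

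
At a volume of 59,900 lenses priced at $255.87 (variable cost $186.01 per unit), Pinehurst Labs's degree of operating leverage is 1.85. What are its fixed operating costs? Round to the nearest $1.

At 59,900 units, contribution = 59,900 × $69.86 = $4,184,614.00.
Since DOL = CM ÷ EBIT, EBIT = $4,184,614.00 ÷ 1.85 = $2,261,953.51.
And FC = contribution − EBIT = $4,184,614.00 − $2,261,953.51 = $1,922,660.

$1,922,660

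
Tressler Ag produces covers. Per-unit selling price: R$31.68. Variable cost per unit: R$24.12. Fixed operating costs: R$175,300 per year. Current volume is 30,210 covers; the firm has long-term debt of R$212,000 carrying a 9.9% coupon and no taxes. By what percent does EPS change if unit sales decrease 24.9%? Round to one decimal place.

Total contribution margin = 30,210 × R$7.56 = R$228,387.60.
EBIT = R$228,387.60 − R$175,300 = R$53,087.60.
Interest = R$20,988.00, so EBIT − I = R$32,099.60.
Degree of combined leverage = contribution ÷ (EBIT − I) = R$228,387.60 ÷ R$32,099.60 = 7.1150.
EPS therefore changes by 7.1150 × (-24.9%) = -177.2%.

-177.2%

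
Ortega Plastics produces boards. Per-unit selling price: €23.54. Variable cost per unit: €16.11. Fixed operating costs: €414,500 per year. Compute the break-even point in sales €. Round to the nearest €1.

Contribution margin per unit = €23.54 − €16.11 = €7.43, a CM ratio of €7.43 ÷ €23.54 = 0.3156.
Break-even sales = FC ÷ CM ratio = €414,500 × €23.54 / €7.43 = €1,313,234.

€1,313,234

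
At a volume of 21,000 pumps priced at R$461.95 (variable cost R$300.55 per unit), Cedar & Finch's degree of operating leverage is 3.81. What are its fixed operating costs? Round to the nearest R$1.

R$2,499,794

At 21,000 units, contribution = 21,000 × R$161.40 = R$3,389,400.00.
DOL = contribution / EBIT, so EBIT = R$3,389,400.00 / 3.81 = R$889,606.30.
Fixed costs = CM − EBIT = R$3,389,400.00 − R$889,606.30 = R$2,499,794.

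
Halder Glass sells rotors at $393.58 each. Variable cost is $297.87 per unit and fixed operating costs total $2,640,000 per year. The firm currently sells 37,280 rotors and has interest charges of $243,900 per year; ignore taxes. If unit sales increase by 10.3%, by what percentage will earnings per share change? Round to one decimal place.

+53.7%

At 37,280 units, contribution = 37,280 × $95.71 = $3,568,068.80.
EBIT = $3,568,068.80 − $2,640,000 = $928,068.80.
Interest = $243,900.00, so EBIT − I = $684,168.80.
DCL = total CM / (EBIT − I) = $3,568,068.80 / $684,168.80 = 5.2152.
%ΔEPS = DCL × %ΔSales = 5.2152 × +10.3% = +53.7%.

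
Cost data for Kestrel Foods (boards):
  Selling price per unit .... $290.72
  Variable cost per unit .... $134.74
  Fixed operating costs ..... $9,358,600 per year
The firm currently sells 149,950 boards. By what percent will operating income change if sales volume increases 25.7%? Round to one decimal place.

At 149,950 units, contribution = 149,950 × $155.98 = $23,389,201.00.
Operating income = contribution − fixed costs = $23,389,201.00 − $9,358,600 = $14,030,601.00.
DOL = contribution ÷ EBIT = $23,389,201.00 ÷ $14,030,601.00 = 1.6670.
So EBIT moves 1.6670 × (+25.7%) = +42.8%.

+42.8%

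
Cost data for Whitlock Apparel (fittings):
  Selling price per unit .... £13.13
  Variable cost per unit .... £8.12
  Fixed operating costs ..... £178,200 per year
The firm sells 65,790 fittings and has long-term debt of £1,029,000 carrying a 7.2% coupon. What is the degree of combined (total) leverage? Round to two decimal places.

Contribution at this volume is 65,790 × £5.01 = £329,607.90.
EBIT = £329,607.90 − £178,200 = £151,407.90. Interest = £74,088.00, so EBIT − I = £77,319.90.
DCL = contribution ÷ (EBIT − I) = £329,607.90 ÷ £77,319.90 = 4.2629.

4.26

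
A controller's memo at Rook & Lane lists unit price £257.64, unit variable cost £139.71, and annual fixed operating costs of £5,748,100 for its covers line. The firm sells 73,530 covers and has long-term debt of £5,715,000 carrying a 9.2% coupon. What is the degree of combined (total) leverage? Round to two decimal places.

Total contribution margin = 73,530 × £117.93 = £8,671,392.90.
Subtracting fixed costs: EBIT = £8,671,392.90 − £5,748,100 = £2,923,292.90. Interest = £525,780.00.
DOL = £8,671,392.90 ÷ £2,923,292.90 = 2.9663; DFL = £2,923,292.90 ÷ £2,397,512.90 = 1.2193.
DCL = DOL × DFL = 2.9663 × 1.2193 = 3.6168.

3.62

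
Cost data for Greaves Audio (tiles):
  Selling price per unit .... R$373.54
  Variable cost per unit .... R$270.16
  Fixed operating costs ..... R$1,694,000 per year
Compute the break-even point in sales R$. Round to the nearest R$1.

CM per unit = R$373.54 − R$270.16 = R$103.38; CM ratio = R$103.38 / R$373.54 = 0.2768.
Break-even sales = FC ÷ CM ratio = R$1,694,000 × R$373.54 / R$103.38 = R$6,120,882.

R$6,120,882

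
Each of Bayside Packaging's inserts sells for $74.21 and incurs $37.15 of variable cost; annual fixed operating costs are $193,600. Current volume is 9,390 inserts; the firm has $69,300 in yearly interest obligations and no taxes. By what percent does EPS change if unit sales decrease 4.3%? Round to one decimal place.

At 9,390 units, contribution = 9,390 × $37.06 = $347,993.40.
Subtracting fixed costs: EBIT = $347,993.40 − $193,600 = $154,393.40.
After interest of $69,300.00, pre-tax earnings = $85,093.40.
DCL = total CM / (EBIT − I) = $347,993.40 / $85,093.40 = 4.0895.
%ΔEPS = DCL × %ΔSales = 4.0895 × -4.3% = -17.6%.

-17.6%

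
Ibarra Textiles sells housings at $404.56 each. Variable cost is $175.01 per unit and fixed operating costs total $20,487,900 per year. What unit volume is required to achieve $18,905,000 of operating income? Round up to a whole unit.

171,610 housings

Contribution margin per unit = $404.56 − $175.01 = $229.55.
Units = (FC + target) / CM = ($20,487,900 + $18,905,000) / $229.55 = 171,609.24, so 171,610 housings.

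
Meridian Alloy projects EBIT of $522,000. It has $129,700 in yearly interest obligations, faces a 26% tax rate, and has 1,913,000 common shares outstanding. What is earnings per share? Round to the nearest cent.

Interest = $129,700.00, so EBT = $522,000 − $129,700.00 = $392,300.00.
After tax at 26%: net income = $392,300.00 × 0.74 = $290,302.00.
EPS = $290,302.00 ÷ 1,913,000 = $0.15.

$0.15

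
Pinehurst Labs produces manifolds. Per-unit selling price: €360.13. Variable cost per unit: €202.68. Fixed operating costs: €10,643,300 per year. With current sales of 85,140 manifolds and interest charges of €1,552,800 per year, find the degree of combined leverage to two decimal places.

At 85,140 units, contribution = 85,140 × €157.45 = €13,405,293.00.
Operating income = contribution − fixed costs = €13,405,293.00 − €10,643,300 = €2,761,993.00. Interest = €1,552,800.00, so EBIT − I = €1,209,193.00.
DCL = contribution ÷ (EBIT − I) = €13,405,293.00 ÷ €1,209,193.00 = 11.0861.

11.09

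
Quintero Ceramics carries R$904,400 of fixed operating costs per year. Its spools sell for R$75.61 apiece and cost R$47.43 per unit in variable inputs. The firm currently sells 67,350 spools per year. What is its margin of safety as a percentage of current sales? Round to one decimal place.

52.3%

Unit CM = price − variable cost = R$75.61 − R$47.43 = R$28.18. Break-even units = R$904,400 ÷ R$28.18 = 32,093.68; break-even revenue = 32,093.68 × R$75.61 = R$2,426,603.41.
Current sales = 67,350 × R$75.61 = R$5,092,333.50.
Margin of safety = (R$5,092,333.50 − R$2,426,603.41) ÷ R$5,092,333.50 = 52.3%.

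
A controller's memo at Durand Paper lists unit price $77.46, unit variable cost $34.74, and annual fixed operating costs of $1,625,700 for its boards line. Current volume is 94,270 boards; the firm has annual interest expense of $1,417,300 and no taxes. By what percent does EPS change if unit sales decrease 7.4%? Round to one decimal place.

Contribution at this volume is 94,270 × $42.72 = $4,027,214.40.
Operating income = contribution − fixed costs = $4,027,214.40 − $1,625,700 = $2,401,514.40.
After interest of $1,417,300.00, pre-tax earnings = $984,214.40.
DCL = total CM / (EBIT − I) = $4,027,214.40 / $984,214.40 = 4.0918.
EPS therefore changes by 4.0918 × (-7.4%) = -30.3%.

-30.3%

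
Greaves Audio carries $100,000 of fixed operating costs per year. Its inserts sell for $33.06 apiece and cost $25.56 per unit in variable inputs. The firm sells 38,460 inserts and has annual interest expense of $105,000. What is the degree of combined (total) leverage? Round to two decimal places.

3.46

Contribution at this volume is 38,460 × $7.50 = $288,450.00.
Operating income = contribution − fixed costs = $288,450.00 − $100,000 = $188,450.00. Interest = $105,000.00.
DOL = $288,450.00 ÷ $188,450.00 = 1.5306; DFL = $188,450.00 ÷ $83,450.00 = 2.2582.
Combined leverage = 1.5306 × 2.2582 = 3.4564.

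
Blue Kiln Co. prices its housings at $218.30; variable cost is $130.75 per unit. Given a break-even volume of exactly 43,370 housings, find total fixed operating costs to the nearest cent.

Unit CM = price − variable cost = $218.30 − $130.75 = $87.55.
Fixed costs = break-even units × CM = 43,370 × $87.55 = $3,797,043.50.

$3,797,043.50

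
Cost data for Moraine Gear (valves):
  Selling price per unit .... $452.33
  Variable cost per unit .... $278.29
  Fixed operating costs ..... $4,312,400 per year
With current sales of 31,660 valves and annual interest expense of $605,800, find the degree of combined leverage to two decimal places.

Contribution at this volume is 31,660 × $174.04 = $5,510,106.40.
Operating income = contribution − fixed costs = $5,510,106.40 − $4,312,400 = $1,197,706.40. Interest = $605,800.00, so EBIT − I = $591,906.40.
Degree of total leverage = total CM / (EBIT − interest) = $5,510,106.40 / $591,906.40 = 9.3091.

9.31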